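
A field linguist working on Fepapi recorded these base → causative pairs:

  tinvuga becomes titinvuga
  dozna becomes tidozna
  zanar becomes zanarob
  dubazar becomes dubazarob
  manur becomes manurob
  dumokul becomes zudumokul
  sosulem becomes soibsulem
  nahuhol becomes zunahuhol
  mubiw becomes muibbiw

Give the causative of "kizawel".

"kizawel" ends in -l. The stems ending in -l (nahuhol → zunahuhol, dumokul → zudumokul) add the prefix zu-.
The other patterns: stems ending in -a add the prefix ti-; stems ending in -r add -ob; stems ending in -m or -w insert -ib- after the first vowel.
So kizawel → zukizawel.

zukizawel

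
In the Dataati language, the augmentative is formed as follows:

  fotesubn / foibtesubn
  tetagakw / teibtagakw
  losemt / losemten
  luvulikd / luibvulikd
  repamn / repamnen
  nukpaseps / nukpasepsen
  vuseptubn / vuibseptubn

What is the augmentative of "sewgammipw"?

vuseptubn and repamn both end in -n yet inflect differently (vuibseptubn, repamnen), so the final letter is not what conditions the rule; the second-to-last letter is.
"sewgammipw" has second-to-last letter 'p'. The one such stem in the data (nukpaseps → nukpasepsen) adds -en, so the same rule applies.
So sewgammipw → sewgammipwen.

sewgammipwen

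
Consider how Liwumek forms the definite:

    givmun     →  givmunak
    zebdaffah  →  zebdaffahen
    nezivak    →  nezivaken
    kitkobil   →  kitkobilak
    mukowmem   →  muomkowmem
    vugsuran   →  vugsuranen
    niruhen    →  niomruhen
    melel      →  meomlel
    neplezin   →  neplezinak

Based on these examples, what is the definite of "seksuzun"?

seksuzunak

"seksuzun" has last vowel 'u'. The one such stem in the data (givmun → givmunak) adds -ak, so the same rule applies.
So seksuzun → seksuzunak.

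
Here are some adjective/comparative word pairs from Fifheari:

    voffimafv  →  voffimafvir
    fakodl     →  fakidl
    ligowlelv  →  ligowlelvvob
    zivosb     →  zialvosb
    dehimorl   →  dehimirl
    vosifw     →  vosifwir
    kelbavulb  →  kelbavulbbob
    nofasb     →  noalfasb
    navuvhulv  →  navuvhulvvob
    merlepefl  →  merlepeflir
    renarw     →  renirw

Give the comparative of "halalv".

halalvvob

voffimafv and navuvhulv both end in -v yet inflect differently (voffimafvir, navuvhulvvob), so the final letter is not what conditions the rule; the second-to-last letter is.
"halalv" has second-to-last letter 'l'. The stems whose second-to-last letter is 'l' (navuvhulv → navuvhulvvob, ligowlelv → ligowlelvvob, kelbavulb → kelbavulbbob) double the final consonant and add -ob.
So halalv → halalvvob.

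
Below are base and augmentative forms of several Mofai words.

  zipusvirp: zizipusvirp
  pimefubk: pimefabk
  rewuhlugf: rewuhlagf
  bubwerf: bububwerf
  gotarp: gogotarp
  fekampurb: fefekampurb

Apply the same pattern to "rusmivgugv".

rusmivgagv

"rusmivgugv" has second-to-last letter 'g'. The one such stem in the data (rewuhlugf → rewuhlagf) changes the last vowel to 'a' (as does pimefubk), so the same rule applies.
So rusmivgugv → rusmivgagv.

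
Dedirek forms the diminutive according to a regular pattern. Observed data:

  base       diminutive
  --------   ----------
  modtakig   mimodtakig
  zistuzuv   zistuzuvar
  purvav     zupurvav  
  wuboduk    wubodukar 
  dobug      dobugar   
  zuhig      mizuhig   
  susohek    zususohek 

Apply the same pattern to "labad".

zulabad

modtakig and dobug both end in -g yet inflect differently (mimodtakig, dobugar), so the final letter is not what conditions the rule; the last vowel is.
"labad" has last vowel 'a'. The one such stem in the data (purvav → zupurvav) adds the prefix zu-, so the same rule applies.
The other patterns: stems whose last vowel is 'i' add the prefix mi-; stems whose last vowel is 'u' add -ar.
So labad → zulabad.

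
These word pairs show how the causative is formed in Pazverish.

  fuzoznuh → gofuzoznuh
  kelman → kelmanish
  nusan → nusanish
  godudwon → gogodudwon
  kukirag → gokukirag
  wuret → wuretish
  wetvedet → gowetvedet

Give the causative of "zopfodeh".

godudwon and nusan both end in -n yet inflect differently (gogodudwon, nusanish), so the final letter is not what conditions the rule; the number of vowels is.
"zopfodeh" has 3 vowels. The stems with 3 vowels (fuzoznuh → gofuzoznuh, wetvedet → gowetvedet, godudwon → gogodudwon) add the prefix go-.
The other pattern: stems with 2 vowels add -ish.
So zopfodeh → gozopfodeh.

gozopfodeh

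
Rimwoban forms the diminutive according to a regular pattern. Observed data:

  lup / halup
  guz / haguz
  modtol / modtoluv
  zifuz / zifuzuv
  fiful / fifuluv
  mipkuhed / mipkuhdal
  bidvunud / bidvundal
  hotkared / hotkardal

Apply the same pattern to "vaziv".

guz and zifuz both end in -z yet inflect differently (haguz, zifuzuv), so the final letter is not what conditions the rule; the number of vowels is.
"vaziv" has 2 vowels. The stems with 2 vowels (modtol → modtoluv, zifuz → zifuzuv, fiful → fifuluv) add -uv.
So vaziv → vazivuv.

vazivuv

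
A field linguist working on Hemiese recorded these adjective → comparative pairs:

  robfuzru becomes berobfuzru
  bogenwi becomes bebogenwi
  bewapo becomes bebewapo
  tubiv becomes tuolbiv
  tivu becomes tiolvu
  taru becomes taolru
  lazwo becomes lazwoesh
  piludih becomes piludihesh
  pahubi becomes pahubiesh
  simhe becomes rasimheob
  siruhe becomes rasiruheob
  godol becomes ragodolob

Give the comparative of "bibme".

bebibme

"bibme" begins with b-. The stems beginning with b- (bogenwi → bebogenwi, bewapo → bebewapo) add the prefix be-.
So bibme → bebibme.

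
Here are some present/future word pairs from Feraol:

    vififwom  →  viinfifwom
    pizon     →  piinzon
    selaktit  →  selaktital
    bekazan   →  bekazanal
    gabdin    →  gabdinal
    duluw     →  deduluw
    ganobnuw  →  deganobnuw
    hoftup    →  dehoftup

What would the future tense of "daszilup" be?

dedaszilup

"daszilup" has last vowel 'u'. The stems whose last vowel is 'u' (duluw → deduluw, ganobnuw → deganobnuw, hoftup → dehoftup) add the prefix de-.
So daszilup → dedaszilup.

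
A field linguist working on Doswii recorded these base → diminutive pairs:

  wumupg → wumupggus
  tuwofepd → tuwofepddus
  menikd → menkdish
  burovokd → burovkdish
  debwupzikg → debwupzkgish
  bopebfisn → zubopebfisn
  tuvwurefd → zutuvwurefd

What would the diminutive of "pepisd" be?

tuwofepd and menikd both end in -d yet inflect differently (tuwofepddus, menkdish), so the final letter is not what conditions the rule; the second-to-last letter is.
"pepisd" has second-to-last letter 's'. The one such stem in the data (bopebfisn → zubopebfisn) adds the prefix zu-, so the same rule applies.
So pepisd → zupepisd.

zupepisd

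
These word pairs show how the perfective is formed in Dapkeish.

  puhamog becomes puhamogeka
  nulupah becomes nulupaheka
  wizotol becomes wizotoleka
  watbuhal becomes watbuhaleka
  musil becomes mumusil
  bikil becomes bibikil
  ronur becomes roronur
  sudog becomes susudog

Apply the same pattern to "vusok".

wizotol and musil both end in -l yet inflect differently (wizotoleka, mumusil), so the final letter is not what conditions the rule; the number of vowels is.
"vusok" has 2 vowels. The stems with 2 vowels (musil → mumusil, bikil → bibikil, ronur → roronur) repeat the first consonant+vowel as a prefix.
So vusok → vuvusok.

vuvusok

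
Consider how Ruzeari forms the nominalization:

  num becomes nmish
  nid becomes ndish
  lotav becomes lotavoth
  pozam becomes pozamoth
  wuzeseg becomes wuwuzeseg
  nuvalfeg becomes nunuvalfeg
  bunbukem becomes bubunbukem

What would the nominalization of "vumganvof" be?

vuvumganvof

"vumganvof" has 3 vowels. The stems with 3 vowels (wuzeseg → wuwuzeseg, nuvalfeg → nunuvalfeg, bunbukem → bubunbukem) repeat the first consonant+vowel as a prefix.
The other patterns: stems with 1 vowel delete the last vowel and add -ish; stems with 2 vowels add -oth.
So vumganvof → vuvumganvof.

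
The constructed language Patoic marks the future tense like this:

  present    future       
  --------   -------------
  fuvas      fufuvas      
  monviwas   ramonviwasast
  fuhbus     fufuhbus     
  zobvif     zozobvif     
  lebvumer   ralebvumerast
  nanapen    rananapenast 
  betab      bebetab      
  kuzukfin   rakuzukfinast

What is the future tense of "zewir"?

zezewir

"zewir" has 2 vowels. The stems with 2 vowels (fuvas → fufuvas, betab → bebetab, fuhbus → fufuhbus) repeat the first consonant+vowel as a prefix.
The other pattern: stems with 3 vowels add ra- … -ast around the stem.
So zewir → zezewir.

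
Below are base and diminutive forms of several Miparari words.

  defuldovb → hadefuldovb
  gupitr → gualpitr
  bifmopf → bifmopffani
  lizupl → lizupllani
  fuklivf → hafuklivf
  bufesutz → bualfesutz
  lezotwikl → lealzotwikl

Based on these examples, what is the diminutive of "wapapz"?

fuklivf and bifmopf both end in -f yet inflect differently (hafuklivf, bifmopffani), so the final letter is not what conditions the rule; the second-to-last letter is.
"wapapz" has second-to-last letter 'p'. The stems whose second-to-last letter is 'p' (lizupl → lizupllani, bifmopf → bifmopffani) double the final consonant and add -ani.
The other patterns: stems whose second-to-last letter is 'v' add the prefix ha-; stems whose second-to-last letter is 'k' or 't' insert -al- after the first vowel.
So wapapz → wapapzzani.

wapapzzani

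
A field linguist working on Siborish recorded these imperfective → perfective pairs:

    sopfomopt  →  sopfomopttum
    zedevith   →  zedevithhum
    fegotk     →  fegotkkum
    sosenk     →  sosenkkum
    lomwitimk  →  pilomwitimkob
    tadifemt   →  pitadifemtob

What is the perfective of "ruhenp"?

tadifemt and sopfomopt both end in -t yet inflect differently (pitadifemtob, sopfomopttum), so the final letter is not what conditions the rule; the second-to-last letter is.
"ruhenp" has second-to-last letter 'n'. The one such stem in the data (sosenk → sosenkkum) doubles the final consonant and adds -um (as do sopfomopt, zedevith), so the same rule applies.
So ruhenp → ruhenppum.

ruhenppum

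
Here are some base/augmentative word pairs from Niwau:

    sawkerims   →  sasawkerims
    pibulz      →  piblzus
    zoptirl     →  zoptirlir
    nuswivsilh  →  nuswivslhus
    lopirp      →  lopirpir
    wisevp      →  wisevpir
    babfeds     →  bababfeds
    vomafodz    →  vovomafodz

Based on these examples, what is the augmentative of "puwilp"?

"puwilp" has second-to-last letter 'l'. The stems whose second-to-last letter is 'l' (pibulz → piblzus, nuswivsilh → nuswivslhus) delete the last vowel and add -us.
The other patterns: stems whose second-to-last letter is 'd' or 'm' repeat the first consonant+vowel as a prefix; stems whose second-to-last letter is 'r' or 'v' add -ir.
So puwilp → puwlpus.

puwlpus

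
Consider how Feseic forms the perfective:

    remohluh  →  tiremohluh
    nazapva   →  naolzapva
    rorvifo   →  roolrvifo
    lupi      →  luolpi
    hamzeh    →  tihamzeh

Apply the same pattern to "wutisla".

"wutisla" ends in a vowel. The stems ending in a vowel (lupi → luolpi, rorvifo → roolrvifo, nazapva → naolzapva) insert -ol- after the first vowel.
The other pattern: stems ending in a consonant add the prefix ti-.
So wutisla → wuoltisla.

wuoltisla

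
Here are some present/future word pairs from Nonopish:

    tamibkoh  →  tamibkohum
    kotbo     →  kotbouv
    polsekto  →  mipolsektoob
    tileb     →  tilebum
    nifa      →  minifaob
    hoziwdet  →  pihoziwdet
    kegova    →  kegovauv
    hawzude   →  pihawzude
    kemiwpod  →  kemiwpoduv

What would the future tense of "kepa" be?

kotbo and polsekto both end in -o yet inflect differently (kotbouv, mipolsektoob), so the final letter is not what conditions the rule; the first letter is.
"kepa" begins with k-. The stems beginning with k- (kegova → kegovauv, kemiwpod → kemiwpoduv, kotbo → kotbouv) add -uv.
So kepa → kepauv.

kepauv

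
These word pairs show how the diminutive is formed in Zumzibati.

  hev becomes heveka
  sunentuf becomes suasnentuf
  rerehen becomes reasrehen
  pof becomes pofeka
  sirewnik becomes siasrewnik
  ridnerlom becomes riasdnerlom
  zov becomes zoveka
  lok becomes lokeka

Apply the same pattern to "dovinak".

pof and sunentuf both end in -f yet inflect differently (pofeka, suasnentuf), so the final letter is not what conditions the rule; the number of vowels is.
"dovinak" has 3 vowels. The stems with 3 vowels (sunentuf → suasnentuf, rerehen → reasrehen, sirewnik → siasrewnik) insert -as- after the first vowel.
The other pattern: stems with 1 vowel add -eka.
So dovinak → doasvinak.

doasvinak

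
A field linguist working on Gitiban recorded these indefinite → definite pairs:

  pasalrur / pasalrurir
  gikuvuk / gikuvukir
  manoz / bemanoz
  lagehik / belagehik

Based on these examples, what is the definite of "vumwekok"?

bevumwekok

"vumwekok" has last vowel 'o'. The one such stem in the data (manoz → bemanoz) adds the prefix be-, so the same rule applies.
The other pattern: stems whose last vowel is 'u' add -ir.
So vumwekok → bevumwekok.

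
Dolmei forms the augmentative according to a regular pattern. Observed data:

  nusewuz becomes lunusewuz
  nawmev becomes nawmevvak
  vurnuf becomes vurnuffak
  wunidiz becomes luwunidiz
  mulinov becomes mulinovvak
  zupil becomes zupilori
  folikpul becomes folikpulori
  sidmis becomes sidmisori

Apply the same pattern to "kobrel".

zupil and wunidiz both have last vowel 'i' yet inflect differently (zupilori, luwunidiz), so the last vowel is not what conditions the rule; the final letter is.
"kobrel" ends in -l. The stems ending in -l (zupil → zupilori, folikpul → folikpulori) add -ori.
The other patterns: stems ending in -z add the prefix lu-; stems ending in -f or -v double the final consonant and add -ak.
So kobrel → kobrelori.

kobrelori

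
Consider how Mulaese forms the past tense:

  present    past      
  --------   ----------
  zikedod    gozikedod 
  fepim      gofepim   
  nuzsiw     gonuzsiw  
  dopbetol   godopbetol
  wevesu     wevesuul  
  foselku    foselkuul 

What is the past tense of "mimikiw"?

foselku and fepim both begin with f- yet inflect differently (foselkuul, gofepim), so the first letter is not what conditions the rule; whether the stem ends in a vowel or a consonant is.
"mimikiw" ends in a consonant. The stems ending in a consonant (nuzsiw → gonuzsiw, zikedod → gozikedod, fepim → gofepim) add the prefix go-.
So mimikiw → gomimikiw.

gomimikiw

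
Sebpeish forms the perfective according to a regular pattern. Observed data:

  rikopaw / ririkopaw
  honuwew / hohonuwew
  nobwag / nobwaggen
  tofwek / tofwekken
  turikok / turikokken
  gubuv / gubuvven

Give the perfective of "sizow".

sisizow

rikopaw and nobwag both have last vowel 'a' yet inflect differently (ririkopaw, nobwaggen), so the last vowel is not what conditions the rule; the final letter is.
"sizow" ends in -w. The stems ending in -w (rikopaw → ririkopaw, honuwew → hohonuwew) repeat the first consonant+vowel as a prefix.
So sizow → sisizow.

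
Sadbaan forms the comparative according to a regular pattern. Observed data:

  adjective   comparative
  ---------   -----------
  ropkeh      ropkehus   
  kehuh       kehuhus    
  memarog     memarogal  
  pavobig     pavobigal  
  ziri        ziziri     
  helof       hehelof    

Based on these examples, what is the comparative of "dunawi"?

dudunawi

"dunawi" ends in -i. The one such stem in the data (ziri → ziziri) repeats the first consonant+vowel as a prefix (as does helof), so the same rule applies.
The other patterns: stems ending in -h add -us; stems ending in -g add -al.
So dunawi → dudunawi.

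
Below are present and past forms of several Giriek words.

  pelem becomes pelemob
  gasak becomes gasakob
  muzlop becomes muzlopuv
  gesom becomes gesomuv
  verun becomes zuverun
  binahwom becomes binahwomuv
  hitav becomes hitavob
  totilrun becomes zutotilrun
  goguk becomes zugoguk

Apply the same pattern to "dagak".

dagakob

goguk and gasak both end in -k yet inflect differently (zugoguk, gasakob), so the final letter is not what conditions the rule; the last vowel is.
"dagak" has last vowel 'a'. The stems whose last vowel is 'a' (gasak → gasakob, hitav → hitavob) add -ob.
So dagak → dagakob.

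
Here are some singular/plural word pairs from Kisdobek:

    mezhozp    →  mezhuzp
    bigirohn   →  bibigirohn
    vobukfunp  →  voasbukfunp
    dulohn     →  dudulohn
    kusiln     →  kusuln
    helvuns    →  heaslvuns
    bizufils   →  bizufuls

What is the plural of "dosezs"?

dosuzs

vobukfunp and mezhozp both end in -p yet inflect differently (voasbukfunp, mezhuzp), so the final letter is not what conditions the rule; the second-to-last letter is.
"dosezs" has second-to-last letter 'z'. The one such stem in the data (mezhozp → mezhuzp) changes the last vowel to 'u' (as do kusiln, bizufils), so the same rule applies.
The other patterns: stems whose second-to-last letter is 'h' repeat the first consonant+vowel as a prefix; stems whose second-to-last letter is 'n' insert -as- after the first vowel.
So dosezs → dosuzs.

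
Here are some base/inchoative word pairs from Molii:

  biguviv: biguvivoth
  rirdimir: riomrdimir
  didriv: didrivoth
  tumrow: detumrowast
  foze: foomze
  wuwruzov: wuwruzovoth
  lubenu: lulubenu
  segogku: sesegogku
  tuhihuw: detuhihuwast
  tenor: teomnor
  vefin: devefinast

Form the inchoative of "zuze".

wuwruzov and tenor both have last vowel 'o' yet inflect differently (wuwruzovoth, teomnor), so the last vowel is not what conditions the rule; the final letter is.
"zuze" ends in -e. The one such stem in the data (foze → foomze) inserts -om- after the first vowel (as do tenor, rirdimir), so the same rule applies.
So zuze → zuomze.

zuomze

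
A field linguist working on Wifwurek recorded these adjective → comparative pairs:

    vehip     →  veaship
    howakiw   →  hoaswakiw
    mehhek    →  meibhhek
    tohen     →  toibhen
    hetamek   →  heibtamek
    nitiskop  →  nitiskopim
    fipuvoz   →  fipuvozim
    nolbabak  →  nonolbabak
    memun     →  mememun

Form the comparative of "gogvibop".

gogvibopim

vehip and nitiskop both end in -p yet inflect differently (veaship, nitiskopim), so the final letter is not what conditions the rule; the last vowel is.
"gogvibop" has last vowel 'o'. The stems whose last vowel is 'o' (nitiskop → nitiskopim, fipuvoz → fipuvozim) add -im.
So gogvibop → gogvibopim.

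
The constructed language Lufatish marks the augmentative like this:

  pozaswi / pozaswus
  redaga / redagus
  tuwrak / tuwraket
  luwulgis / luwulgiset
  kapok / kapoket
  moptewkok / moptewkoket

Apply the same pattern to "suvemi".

suvemus

redaga and tuwrak both have last vowel 'a' yet inflect differently (redagus, tuwraket), so the last vowel is not what conditions the rule; whether the stem ends in a vowel or a consonant is.
"suvemi" ends in a vowel. The stems ending in a vowel (pozaswi → pozaswus, redaga → redagus) drop the final letter and add -us.
The other pattern: stems ending in a consonant add -et.
So suvemi → suvemus.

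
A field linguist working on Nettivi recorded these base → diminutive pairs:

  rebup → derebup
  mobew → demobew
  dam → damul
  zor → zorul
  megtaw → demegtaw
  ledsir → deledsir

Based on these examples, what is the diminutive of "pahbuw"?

depahbuw

zor and ledsir both end in -r yet inflect differently (zorul, deledsir), so the final letter is not what conditions the rule; the number of vowels is.
"pahbuw" has 2 vowels. The stems with 2 vowels (mobew → demobew, ledsir → deledsir, rebup → derebup) add the prefix de-.
The other pattern: stems with 1 vowel add -ul.
So pahbuw → depahbuw.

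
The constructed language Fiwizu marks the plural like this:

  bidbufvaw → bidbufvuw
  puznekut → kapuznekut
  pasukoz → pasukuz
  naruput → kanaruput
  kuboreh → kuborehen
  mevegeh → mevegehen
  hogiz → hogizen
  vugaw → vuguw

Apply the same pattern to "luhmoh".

"luhmoh" has last vowel 'o'. The one such stem in the data (pasukoz → pasukuz) changes the last vowel to 'u' (as do vugaw, bidbufvaw), so the same rule applies.
The other patterns: stems whose last vowel is 'u' add the prefix ka-; stems whose last vowel is 'e' or 'i' add -en.
So luhmoh → luhmuh.

luhmuh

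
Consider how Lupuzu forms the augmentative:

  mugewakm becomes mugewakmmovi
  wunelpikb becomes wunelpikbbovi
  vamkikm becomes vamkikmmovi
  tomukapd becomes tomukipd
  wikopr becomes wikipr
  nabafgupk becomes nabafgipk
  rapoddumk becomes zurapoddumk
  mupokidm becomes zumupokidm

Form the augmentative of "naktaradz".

nabafgupk and rapoddumk both end in -k yet inflect differently (nabafgipk, zurapoddumk), so the final letter is not what conditions the rule; the second-to-last letter is.
"naktaradz" has second-to-last letter 'd'. The one such stem in the data (mupokidm → zumupokidm) adds the prefix zu-, so the same rule applies.
So naktaradz → zunaktaradz.

zunaktaradz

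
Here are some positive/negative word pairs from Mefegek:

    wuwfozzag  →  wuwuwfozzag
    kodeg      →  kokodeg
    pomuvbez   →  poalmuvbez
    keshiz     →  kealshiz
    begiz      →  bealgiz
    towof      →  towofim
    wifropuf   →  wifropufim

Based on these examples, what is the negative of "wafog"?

kodeg and pomuvbez both have last vowel 'e' yet inflect differently (kokodeg, poalmuvbez), so the last vowel is not what conditions the rule; the final letter is.
"wafog" ends in -g. The stems ending in -g (wuwfozzag → wuwuwfozzag, kodeg → kokodeg) repeat the first consonant+vowel as a prefix.
So wafog → wawafog.

wawafog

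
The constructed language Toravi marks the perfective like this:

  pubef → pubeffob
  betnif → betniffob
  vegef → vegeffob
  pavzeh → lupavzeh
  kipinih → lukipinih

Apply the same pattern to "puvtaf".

"puvtaf" ends in -f. The stems ending in -f (pubef → pubeffob, betnif → betniffob, vegef → vegeffob) double the final consonant and add -ob.
The other pattern: stems ending in -h add the prefix lu-.
So puvtaf → puvtaffob.

puvtaffob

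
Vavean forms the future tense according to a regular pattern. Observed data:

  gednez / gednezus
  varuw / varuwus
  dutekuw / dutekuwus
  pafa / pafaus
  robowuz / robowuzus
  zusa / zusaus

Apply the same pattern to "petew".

Every pair shown (gednez → gednezus, varuw → varuwus, dutekuw → dutekuwus, …) follows the same rule: add -us.
So petew → petewus.

petewus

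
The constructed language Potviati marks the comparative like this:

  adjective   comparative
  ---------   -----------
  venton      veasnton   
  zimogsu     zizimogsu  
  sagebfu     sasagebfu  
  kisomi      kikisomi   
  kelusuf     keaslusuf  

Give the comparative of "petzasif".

zimogsu and kelusuf both have last vowel 'u' yet inflect differently (zizimogsu, keaslusuf), so the last vowel is not what conditions the rule; whether the stem ends in a vowel or a consonant is.
"petzasif" ends in a consonant. The stems ending in a consonant (venton → veasnton, kelusuf → keaslusuf) insert -as- after the first vowel.
The other pattern: stems ending in a vowel repeat the first consonant+vowel as a prefix.
So petzasif → peastzasif.

peastzasif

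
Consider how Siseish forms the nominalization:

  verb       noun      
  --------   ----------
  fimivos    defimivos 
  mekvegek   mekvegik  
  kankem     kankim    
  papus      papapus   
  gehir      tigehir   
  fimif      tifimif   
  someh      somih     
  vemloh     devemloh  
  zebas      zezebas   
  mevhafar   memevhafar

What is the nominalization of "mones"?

monis

"mones" has last vowel 'e'. The stems whose last vowel is 'e' (mekvegek → mekvegik, kankem → kankim, someh → somih) change the last vowel to 'i'.
So mones → monis.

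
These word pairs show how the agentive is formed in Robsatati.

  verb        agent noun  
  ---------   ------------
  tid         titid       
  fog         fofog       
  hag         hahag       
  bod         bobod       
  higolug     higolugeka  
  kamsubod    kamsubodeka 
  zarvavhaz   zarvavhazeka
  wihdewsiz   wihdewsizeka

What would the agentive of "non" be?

nonon

"non" has 1 vowel. The stems with 1 vowel (tid → titid, fog → fofog, hag → hahag) repeat the first consonant+vowel as a prefix.
The other pattern: stems with 3 vowels add -eka.
So non → nonon.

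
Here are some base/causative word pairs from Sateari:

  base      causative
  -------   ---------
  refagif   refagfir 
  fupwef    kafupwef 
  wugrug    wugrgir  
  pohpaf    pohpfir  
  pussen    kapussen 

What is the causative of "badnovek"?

fupwef and refagif both end in -f yet inflect differently (kafupwef, refagfir), so the final letter is not what conditions the rule; the last vowel is.
"badnovek" has last vowel 'e'. The stems whose last vowel is 'e' (pussen → kapussen, fupwef → kafupwef) add the prefix ka-.
The other pattern: stems whose last vowel is 'a', 'i' or 'u' delete the last vowel and add -ir.
So badnovek → kabadnovek.

kabadnovek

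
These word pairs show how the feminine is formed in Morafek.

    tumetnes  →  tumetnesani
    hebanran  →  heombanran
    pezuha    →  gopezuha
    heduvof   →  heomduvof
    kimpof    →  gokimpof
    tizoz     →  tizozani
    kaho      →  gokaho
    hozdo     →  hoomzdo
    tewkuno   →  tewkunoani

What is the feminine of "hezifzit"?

heomzifzit

tewkuno and hozdo both end in -o yet inflect differently (tewkunoani, hoomzdo), so the final letter is not what conditions the rule; the first letter is.
"hezifzit" begins with h-. The stems beginning with h- (hebanran → heombanran, hozdo → hoomzdo, heduvof → heomduvof) insert -om- after the first vowel.
So hezifzit → heomzifzit.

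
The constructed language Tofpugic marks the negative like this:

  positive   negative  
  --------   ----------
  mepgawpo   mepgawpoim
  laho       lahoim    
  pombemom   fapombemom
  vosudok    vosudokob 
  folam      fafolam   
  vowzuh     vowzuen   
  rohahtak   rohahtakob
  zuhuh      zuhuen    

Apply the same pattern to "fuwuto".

fuwutoim

laho and pombemom both have last vowel 'o' yet inflect differently (lahoim, fapombemom), so the last vowel is not what conditions the rule; the final letter is.
"fuwuto" ends in -o. The stems ending in -o (laho → lahoim, mepgawpo → mepgawpoim) add -im.
The other patterns: stems ending in -h drop the final letter and add -en; stems ending in -m add the prefix fa-; stems ending in -k add -ob.
So fuwuto → fuwutoim.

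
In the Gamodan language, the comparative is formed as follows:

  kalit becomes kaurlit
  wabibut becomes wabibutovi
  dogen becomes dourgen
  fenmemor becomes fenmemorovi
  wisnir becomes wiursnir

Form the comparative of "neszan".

kalit and wabibut both end in -t yet inflect differently (kaurlit, wabibutovi), so the final letter is not what conditions the rule; the number of vowels is.
"neszan" has 2 vowels. The stems with 2 vowels (wisnir → wiursnir, kalit → kaurlit, dogen → dourgen) insert -ur- after the first vowel.
The other pattern: stems with 3 vowels add -ovi.
So neszan → neurszan.

neurszan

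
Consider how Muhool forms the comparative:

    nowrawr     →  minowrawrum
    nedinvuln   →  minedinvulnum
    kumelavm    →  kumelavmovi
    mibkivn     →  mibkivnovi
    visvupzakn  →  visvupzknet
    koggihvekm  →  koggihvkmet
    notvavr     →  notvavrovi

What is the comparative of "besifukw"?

besifkwet

"besifukw" has second-to-last letter 'k'. The stems whose second-to-last letter is 'k' (koggihvekm → koggihvkmet, visvupzakn → visvupzknet) delete the last vowel and add -et.
So besifukw → besifkwet.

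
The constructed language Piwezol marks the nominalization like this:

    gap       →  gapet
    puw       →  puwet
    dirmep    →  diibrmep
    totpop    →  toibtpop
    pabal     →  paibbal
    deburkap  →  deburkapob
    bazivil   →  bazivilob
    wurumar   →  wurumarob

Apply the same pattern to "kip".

gap and dirmep both end in -p yet inflect differently (gapet, diibrmep), so the final letter is not what conditions the rule; the number of vowels is.
"kip" has 1 vowel. The stems with 1 vowel (gap → gapet, puw → puwet) add -et.
So kip → kipet.

kipet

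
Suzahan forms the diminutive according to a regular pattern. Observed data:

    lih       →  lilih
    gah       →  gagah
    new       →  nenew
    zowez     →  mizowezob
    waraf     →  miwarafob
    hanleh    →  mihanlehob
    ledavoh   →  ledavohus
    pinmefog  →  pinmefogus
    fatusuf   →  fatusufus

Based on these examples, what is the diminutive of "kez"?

kekez

lih and hanleh both end in -h yet inflect differently (lilih, mihanlehob), so the final letter is not what conditions the rule; the number of vowels is.
"kez" has 1 vowel. The stems with 1 vowel (lih → lilih, gah → gagah, new → nenew) repeat the first consonant+vowel as a prefix.
So kez → kekez.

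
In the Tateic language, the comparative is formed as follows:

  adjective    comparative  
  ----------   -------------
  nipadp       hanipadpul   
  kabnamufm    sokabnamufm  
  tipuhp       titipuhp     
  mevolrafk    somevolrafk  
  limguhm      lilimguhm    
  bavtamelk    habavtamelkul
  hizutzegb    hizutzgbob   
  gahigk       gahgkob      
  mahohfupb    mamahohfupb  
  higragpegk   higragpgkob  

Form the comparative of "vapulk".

havapulkul

mahohfupb and hizutzegb both end in -b yet inflect differently (mamahohfupb, hizutzgbob), so the final letter is not what conditions the rule; the second-to-last letter is.
"vapulk" has second-to-last letter 'l'. The one such stem in the data (bavtamelk → habavtamelkul) adds ha- … -ul around the stem, so the same rule applies.
So vapulk → havapulkul.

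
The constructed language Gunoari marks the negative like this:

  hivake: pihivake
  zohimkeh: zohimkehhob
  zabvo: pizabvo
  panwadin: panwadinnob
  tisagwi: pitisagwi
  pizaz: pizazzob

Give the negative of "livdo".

pilivdo

hivake and zohimkeh both have last vowel 'e' yet inflect differently (pihivake, zohimkehhob), so the last vowel is not what conditions the rule; whether the stem ends in a vowel or a consonant is.
"livdo" ends in a vowel. The stems ending in a vowel (zabvo → pizabvo, hivake → pihivake, tisagwi → pitisagwi) add the prefix pi-.
So livdo → pilivdo.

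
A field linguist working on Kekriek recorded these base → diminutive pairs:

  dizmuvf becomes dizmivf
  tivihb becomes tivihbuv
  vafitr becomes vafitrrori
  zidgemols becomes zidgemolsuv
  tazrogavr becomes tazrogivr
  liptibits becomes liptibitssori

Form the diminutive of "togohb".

togohbuv

"togohb" has second-to-last letter 'h'. The one such stem in the data (tivihb → tivihbuv) adds -uv, so the same rule applies.
So togohb → togohbuv.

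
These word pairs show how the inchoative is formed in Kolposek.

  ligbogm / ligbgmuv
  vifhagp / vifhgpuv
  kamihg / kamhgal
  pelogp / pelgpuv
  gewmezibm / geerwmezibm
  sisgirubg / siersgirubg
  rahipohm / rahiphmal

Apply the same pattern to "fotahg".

"fotahg" has second-to-last letter 'h'. The stems whose second-to-last letter is 'h' (kamihg → kamhgal, rahipohm → rahiphmal) delete the last vowel and add -al.
The other patterns: stems whose second-to-last letter is 'g' delete the last vowel and add -uv; stems whose second-to-last letter is 'b' insert -er- after the first vowel.
So fotahg → fothgal.

fothgal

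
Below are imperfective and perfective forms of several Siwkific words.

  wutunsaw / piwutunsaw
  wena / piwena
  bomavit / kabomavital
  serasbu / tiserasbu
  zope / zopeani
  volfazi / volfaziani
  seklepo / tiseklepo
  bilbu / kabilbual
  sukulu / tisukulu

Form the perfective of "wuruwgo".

serasbu and bilbu both end in -u yet inflect differently (tiserasbu, kabilbual), so the final letter is not what conditions the rule; the first letter is.
"wuruwgo" begins with w-. The stems beginning with w- (wutunsaw → piwutunsaw, wena → piwena) add the prefix pi-.
So wuruwgo → piwuruwgo.

piwuruwgo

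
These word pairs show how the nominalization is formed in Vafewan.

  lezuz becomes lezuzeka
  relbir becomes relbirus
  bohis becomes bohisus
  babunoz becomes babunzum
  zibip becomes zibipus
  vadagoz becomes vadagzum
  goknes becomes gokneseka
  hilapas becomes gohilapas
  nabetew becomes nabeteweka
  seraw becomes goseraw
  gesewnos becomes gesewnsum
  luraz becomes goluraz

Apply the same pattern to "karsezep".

karsezepeka

"karsezep" has last vowel 'e'. The stems whose last vowel is 'e' (goknes → gokneseka, nabetew → nabeteweka) add -eka.
The other patterns: stems whose last vowel is 'i' add -us; stems whose last vowel is 'o' delete the last vowel and add -um; stems whose last vowel is 'a' add the prefix go-.
So karsezep → karsezepeka.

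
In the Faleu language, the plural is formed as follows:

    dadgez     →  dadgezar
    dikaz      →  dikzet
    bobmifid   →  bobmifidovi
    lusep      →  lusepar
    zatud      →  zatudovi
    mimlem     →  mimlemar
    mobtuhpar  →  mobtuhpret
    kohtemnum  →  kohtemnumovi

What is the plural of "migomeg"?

"migomeg" has last vowel 'e'. The stems whose last vowel is 'e' (dadgez → dadgezar, lusep → lusepar, mimlem → mimlemar) add -ar.
The other patterns: stems whose last vowel is 'a' delete the last vowel and add -et; stems whose last vowel is 'i' or 'u' add -ovi.
So migomeg → migomegar.

migomegar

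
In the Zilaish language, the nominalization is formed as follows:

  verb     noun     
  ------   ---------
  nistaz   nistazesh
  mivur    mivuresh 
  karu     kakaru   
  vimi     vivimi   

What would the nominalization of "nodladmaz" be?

mivur and karu both have last vowel 'u' yet inflect differently (mivuresh, kakaru), so the last vowel is not what conditions the rule; whether the stem ends in a vowel or a consonant is.
"nodladmaz" ends in a consonant. The stems ending in a consonant (nistaz → nistazesh, mivur → mivuresh) add -esh.
So nodladmaz → nodladmazesh.

nodladmazesh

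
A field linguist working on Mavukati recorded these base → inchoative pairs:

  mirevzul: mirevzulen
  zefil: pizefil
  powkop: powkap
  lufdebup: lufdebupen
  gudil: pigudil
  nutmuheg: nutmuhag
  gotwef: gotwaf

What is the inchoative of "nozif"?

mirevzul and zefil both end in -l yet inflect differently (mirevzulen, pizefil), so the final letter is not what conditions the rule; the last vowel is.
"nozif" has last vowel 'i'. The stems whose last vowel is 'i' (zefil → pizefil, gudil → pigudil) add the prefix pi-.
So nozif → pinozif.

pinozif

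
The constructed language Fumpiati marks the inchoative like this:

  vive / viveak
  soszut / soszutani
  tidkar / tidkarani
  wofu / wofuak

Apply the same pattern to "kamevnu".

soszut and wofu both have last vowel 'u' yet inflect differently (soszutani, wofuak), so the last vowel is not what conditions the rule; whether the stem ends in a vowel or a consonant is.
"kamevnu" ends in a vowel. The stems ending in a vowel (vive → viveak, wofu → wofuak) add -ak.
The other pattern: stems ending in a consonant add -ani.
So kamevnu → kamevnuak.

kamevnuak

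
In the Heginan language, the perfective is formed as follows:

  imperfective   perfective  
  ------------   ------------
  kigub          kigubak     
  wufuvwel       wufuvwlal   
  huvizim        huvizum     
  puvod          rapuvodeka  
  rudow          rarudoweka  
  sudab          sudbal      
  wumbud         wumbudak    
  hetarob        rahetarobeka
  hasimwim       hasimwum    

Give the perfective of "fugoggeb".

fugoggbal

puvod and wumbud both end in -d yet inflect differently (rapuvodeka, wumbudak), so the final letter is not what conditions the rule; the last vowel is.
"fugoggeb" has last vowel 'e'. The one such stem in the data (wufuvwel → wufuvwlal) deletes the last vowel and adds -al (as does sudab), so the same rule applies.
The other patterns: stems whose last vowel is 'i' change the last vowel to 'u'; stems whose last vowel is 'o' add ra- … -eka around the stem; stems whose last vowel is 'u' add -ak.
So fugoggeb → fugoggbal.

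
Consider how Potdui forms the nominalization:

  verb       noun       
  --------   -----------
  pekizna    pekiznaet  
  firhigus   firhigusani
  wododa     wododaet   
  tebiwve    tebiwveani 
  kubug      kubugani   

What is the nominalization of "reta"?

retaet

wododa and firhigus both have 3 vowels yet inflect differently (wododaet, firhigusani), so the number of vowels is not what conditions the rule; the final letter is.
"reta" ends in -a. The stems ending in -a (wododa → wododaet, pekizna → pekiznaet) add -et.
So reta → retaet.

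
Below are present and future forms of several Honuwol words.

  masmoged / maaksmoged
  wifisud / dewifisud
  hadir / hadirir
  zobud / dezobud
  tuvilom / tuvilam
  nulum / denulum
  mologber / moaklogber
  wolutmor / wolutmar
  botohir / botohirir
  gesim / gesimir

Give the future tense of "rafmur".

tuvilom and nulum both end in -m yet inflect differently (tuvilam, denulum), so the final letter is not what conditions the rule; the last vowel is.
"rafmur" has last vowel 'u'. The stems whose last vowel is 'u' (zobud → dezobud, wifisud → dewifisud, nulum → denulum) add the prefix de-.
The other patterns: stems whose last vowel is 'o' change the last vowel to 'a'; stems whose last vowel is 'e' insert -ak- after the first vowel; stems whose last vowel is 'i' add -ir.
So rafmur → derafmur.

derafmur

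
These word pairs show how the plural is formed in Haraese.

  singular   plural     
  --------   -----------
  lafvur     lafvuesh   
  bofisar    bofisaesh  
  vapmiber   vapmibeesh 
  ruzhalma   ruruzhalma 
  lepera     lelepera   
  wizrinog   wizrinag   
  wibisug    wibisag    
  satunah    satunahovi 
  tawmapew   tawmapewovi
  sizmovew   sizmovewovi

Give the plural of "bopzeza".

"bopzeza" ends in -a. The stems ending in -a (ruzhalma → ruruzhalma, lepera → lelepera) repeat the first consonant+vowel as a prefix.
The other patterns: stems ending in -r drop the final letter and add -esh; stems ending in -g change the last vowel to 'a'; stems ending in -h or -w add -ovi.
So bopzeza → bobopzeza.

bobopzeza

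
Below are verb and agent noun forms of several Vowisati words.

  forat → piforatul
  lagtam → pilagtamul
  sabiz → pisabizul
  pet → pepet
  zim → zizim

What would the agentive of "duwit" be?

"duwit" has 2 vowels. The stems with 2 vowels (forat → piforatul, lagtam → pilagtamul, sabiz → pisabizul) add pi- … -ul around the stem.
So duwit → piduwitul.

piduwitul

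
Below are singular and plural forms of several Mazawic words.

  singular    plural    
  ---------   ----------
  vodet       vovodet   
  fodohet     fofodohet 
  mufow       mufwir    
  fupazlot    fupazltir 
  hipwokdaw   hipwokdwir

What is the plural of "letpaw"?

"letpaw" has last vowel 'a'. The one such stem in the data (hipwokdaw → hipwokdwir) deletes the last vowel and adds -ir (as do mufow, fupazlot), so the same rule applies.
The other pattern: stems whose last vowel is 'e' repeat the first consonant+vowel as a prefix.
So letpaw → letpwir.

letpwir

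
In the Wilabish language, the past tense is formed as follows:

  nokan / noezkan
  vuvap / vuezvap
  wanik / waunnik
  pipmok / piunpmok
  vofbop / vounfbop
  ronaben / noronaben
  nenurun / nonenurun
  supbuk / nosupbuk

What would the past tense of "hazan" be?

haezzan

vuvap and vofbop both end in -p yet inflect differently (vuezvap, vounfbop), so the final letter is not what conditions the rule; the last vowel is.
"hazan" has last vowel 'a'. The stems whose last vowel is 'a' (nokan → noezkan, vuvap → vuezvap) insert -ez- after the first vowel.
The other patterns: stems whose last vowel is 'i' or 'o' insert -un- after the first vowel; stems whose last vowel is 'e' or 'u' add the prefix no-.
So hazan → haezzan.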